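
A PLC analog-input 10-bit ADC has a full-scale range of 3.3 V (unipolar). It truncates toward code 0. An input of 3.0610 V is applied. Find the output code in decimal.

Full-scale span = 3.3 V; LSB = 3.3/2^10 = 3.223 mV.
(V_in − V_low)/LSB = (3.0610 − 0) / 0.00322266 = 949.838.
Floor → code 949.

code 949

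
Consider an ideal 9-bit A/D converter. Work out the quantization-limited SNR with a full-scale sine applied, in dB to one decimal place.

55.9 dB

SNR ≈ 6.02·N + 1.76 dB = 6.02·9 + 1.76 = 55.94 dB.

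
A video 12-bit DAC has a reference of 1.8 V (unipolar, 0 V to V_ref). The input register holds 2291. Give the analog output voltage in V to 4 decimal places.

1.0068 V

LSB = 1.8 V / 2^12 = 439.45 µV.
V_out = 0 + 2291 × 0.000439453 V = 1.00679 V.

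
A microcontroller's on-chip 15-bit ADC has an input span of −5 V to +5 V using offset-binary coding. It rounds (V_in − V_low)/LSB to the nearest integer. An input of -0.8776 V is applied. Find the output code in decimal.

LSB = 10 V / 32768 = 305.18 µV.
(-0.8776 − (−5)) / 0.000305176 = 13508.280 LSBs.
So the output code is 13508.

code 13508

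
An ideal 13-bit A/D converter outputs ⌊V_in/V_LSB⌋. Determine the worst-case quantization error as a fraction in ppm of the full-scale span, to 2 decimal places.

122.07 ppm

Truncating → worst-case error = 1 LSB = V_FS/2^13, so 1e+06/8192 = 122.07 ppm of full scale.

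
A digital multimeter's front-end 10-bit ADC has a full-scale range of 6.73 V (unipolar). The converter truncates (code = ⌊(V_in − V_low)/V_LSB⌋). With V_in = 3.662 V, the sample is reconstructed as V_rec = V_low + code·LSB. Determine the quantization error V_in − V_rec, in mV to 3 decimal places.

One LSB is 6.73 V / 1024 = 6.572 mV.
(V_in − V_low)/LSB = (3.662 − 0)/0.00657227 = 557.1899 → code 557 (floor).
Reconstructed: 3.660752 V.
Error = 3.662 − 3.660752 = 0.00124805 V = 1.248 mV.

1.248 mV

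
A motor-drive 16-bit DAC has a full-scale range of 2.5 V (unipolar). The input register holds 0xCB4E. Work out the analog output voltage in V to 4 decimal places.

LSB = 2.5 V / 2^16 = 38.15 µV.
Code 0xCB4E = 52046 decimal.
V_out = 0 + 52046 × 3.8147e-05 V = 1.9854 V.

1.9854 V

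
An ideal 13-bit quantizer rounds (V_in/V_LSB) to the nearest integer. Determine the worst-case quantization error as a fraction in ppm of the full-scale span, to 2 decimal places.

61.04 ppm

Rounding → worst-case error = ½ LSB = V_FS/2^14, so 1e+06/16384 = 61.0352 ppm of full scale.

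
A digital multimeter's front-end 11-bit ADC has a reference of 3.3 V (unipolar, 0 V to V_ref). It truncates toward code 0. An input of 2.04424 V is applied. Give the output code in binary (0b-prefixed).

LSB = 3.3 V / 2048 = 1.611 mV.
(2.04424 − 0) / 0.00161133 = 1268.668 LSBs.
⌊·⌋(1268.668) = 1268.
In binary (0b-prefixed): 0b10011110100.

code 0b10011110100 (decimal 1268)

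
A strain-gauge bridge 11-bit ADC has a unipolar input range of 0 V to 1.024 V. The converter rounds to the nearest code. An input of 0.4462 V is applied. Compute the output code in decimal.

With 2048 levels over 1.024 V, one step is 0.500 mV.
Input sits at 892.400 steps above V_low.
Round → code 892.

code 892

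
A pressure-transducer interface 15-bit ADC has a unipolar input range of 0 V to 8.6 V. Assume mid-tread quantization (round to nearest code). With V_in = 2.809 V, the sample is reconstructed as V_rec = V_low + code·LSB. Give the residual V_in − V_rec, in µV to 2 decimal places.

One LSB is 8.6 V / 32768 = 262.45 µV.
Scaled input = 10702.9433 LSBs, so code = 10703.
Code 10703 maps back to 0 + 10703×0.000262451 V = 2.8090149 V.
Error = 2.809 − 2.8090149 = -1.48926e-05 V = -14.89 µV.

-14.89 µV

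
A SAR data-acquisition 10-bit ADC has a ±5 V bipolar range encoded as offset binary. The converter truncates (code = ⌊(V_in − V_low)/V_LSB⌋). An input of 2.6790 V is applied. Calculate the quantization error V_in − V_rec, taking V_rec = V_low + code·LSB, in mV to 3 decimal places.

Step size: 10 V ÷ 2^10 = 9.766 mV.
Scaled input = 786.3296 LSBs, so code = 786.
V_rec = (−5) + 786·0.00976562 = 2.6757812 V.
Difference: 0.00321875 V → 3.219 mV.

3.219 mV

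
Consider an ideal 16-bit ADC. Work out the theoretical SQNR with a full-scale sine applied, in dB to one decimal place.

SNR ≈ 6.02·N + 1.76 dB = 6.02·16 + 1.76 = 98.08 dB.

98.1 dB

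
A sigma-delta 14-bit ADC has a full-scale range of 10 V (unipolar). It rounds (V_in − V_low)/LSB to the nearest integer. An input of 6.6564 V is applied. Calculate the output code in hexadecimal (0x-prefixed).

LSB = 10 V / 16384 = 0.610 mV.
Input sits at 10905.846 steps above V_low.
round(10905.846) = 10906.
In hexadecimal (0x-prefixed): 0x2A9A.

code 0x2A9A (decimal 10906)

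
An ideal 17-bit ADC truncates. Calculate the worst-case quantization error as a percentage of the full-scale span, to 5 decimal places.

Truncating → worst-case error = 1 LSB = V_FS/2^17, so 100/131072 = 0.000762939 % of full scale.

0.00076 %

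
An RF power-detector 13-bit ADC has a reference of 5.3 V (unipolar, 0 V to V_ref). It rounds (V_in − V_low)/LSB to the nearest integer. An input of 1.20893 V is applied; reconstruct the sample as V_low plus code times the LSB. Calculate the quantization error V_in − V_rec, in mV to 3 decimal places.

One LSB is 5.3 V / 8192 = 0.647 mV.
(V_in − V_low)/LSB = (1.20893 − 0)/0.000646973 = 1868.5952 → code 1869 (round).
V_rec = 0 + 1869·0.000646973 = 1.2091919 V.
V_in − V_rec = -0.000261895 V = -0.262 mV.

-0.262 mV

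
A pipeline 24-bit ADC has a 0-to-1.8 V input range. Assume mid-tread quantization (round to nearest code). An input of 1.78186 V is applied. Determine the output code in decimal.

code 16608139

With 16777216 levels over 1.8 V, one step is 0.11 µV.
Input sits at 16608138.945 steps above V_low.
Round → code 16608139.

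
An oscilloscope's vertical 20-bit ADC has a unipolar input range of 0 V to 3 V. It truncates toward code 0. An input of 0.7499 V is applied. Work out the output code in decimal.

Full-scale span = 3 V; LSB = 3/2^20 = 2.86 µV.
(V_in − V_low)/LSB = (0.7499 − 0) / 2.86102e-06 = 262109.047.
Floor → code 262109.

code 262109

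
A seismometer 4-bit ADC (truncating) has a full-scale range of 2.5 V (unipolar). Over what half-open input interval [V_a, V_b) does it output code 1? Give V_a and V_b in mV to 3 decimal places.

LSB = 2.5/2^4 = 156.250 mV.
V_a = V_low + 1·LSB = 0.15625 V; V_b = V_low + 2·LSB = 0.3125 V.

[156.250 mV, 312.500 mV)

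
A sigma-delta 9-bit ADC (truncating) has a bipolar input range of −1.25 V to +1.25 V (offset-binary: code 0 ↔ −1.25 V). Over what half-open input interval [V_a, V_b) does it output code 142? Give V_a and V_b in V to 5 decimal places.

[-0.55664 V, -0.55176 V)

LSB = 2.5/2^9 = 4.883 mV.
V_a = V_low + 142·LSB = -0.556641 V; V_b = V_low + 143·LSB = -0.551758 V.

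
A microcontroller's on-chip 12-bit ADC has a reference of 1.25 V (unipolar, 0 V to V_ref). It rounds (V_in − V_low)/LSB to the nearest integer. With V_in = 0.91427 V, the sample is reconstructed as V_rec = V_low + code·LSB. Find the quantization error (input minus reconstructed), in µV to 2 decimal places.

-36.64 µV

LSB = 1.25/2^12 = 305.18 µV.
(V_in − V_low)/LSB = (0.91427 − 0)/0.000305176 = 2995.8799 → code 2996 (round).
Code 2996 maps back to 0 + 2996×0.000305176 V = 0.91430664 V.
Error = 0.91427 − 0.91430664 = -3.66406e-05 V = -36.64 µV.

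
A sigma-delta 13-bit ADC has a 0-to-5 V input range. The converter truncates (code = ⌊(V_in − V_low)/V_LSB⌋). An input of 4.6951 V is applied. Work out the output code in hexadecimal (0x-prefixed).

Full-scale span = 5 V; LSB = 5/2^13 = 0.610 mV.
(V_in − V_low)/LSB = (4.6951 − 0) / 0.000610352 = 7692.452.
Floor → code 7692.
In hexadecimal (0x-prefixed): 0x1E0C.

code 0x1E0C (decimal 7692)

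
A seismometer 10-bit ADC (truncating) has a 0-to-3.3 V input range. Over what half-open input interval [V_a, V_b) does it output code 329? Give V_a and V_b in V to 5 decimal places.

[1.06025 V, 1.06348 V)

LSB = 3.3/2^10 = 3.223 mV.
V_a = V_low + 329·LSB = 1.06025 V; V_b = V_low + 330·LSB = 1.06348 V.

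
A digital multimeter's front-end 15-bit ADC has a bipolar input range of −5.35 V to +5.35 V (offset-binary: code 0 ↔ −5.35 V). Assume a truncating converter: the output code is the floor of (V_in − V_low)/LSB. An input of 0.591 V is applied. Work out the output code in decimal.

code 18193

LSB = 10.7 V / 32768 = 326.54 µV.
(0.591 − (−5.35)) / 0.000326538 = 18193.896 LSBs.
Floor → code 18193.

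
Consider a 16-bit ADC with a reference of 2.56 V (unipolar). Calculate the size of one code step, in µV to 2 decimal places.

39.06 µV

Full-scale span = 2.56 V.
LSB = 2.56 / 2^16 = 2.56 / 65536 = 3.90625e-05 V = 39.06 µV.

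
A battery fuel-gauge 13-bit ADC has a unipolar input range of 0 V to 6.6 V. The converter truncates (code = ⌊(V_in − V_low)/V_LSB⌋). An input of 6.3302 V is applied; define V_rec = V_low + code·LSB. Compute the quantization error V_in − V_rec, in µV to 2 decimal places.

One LSB is 6.6 V / 8192 = 0.806 mV.
(V_in − V_low)/LSB = (6.3302 − 0)/0.000805664 = 7857.1210 → code 7857 (floor).
Reconstructed: 6.3301025 V.
Error = 6.3302 − 6.3301025 = 9.74609e-05 V = 97.46 µV.

97.46 µV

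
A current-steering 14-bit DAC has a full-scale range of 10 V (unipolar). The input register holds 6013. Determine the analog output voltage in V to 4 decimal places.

3.6700 V

LSB = 10 V / 2^14 = 0.610 mV.
V_out = 0 + 6013 × 0.000610352 V = 3.67004 V.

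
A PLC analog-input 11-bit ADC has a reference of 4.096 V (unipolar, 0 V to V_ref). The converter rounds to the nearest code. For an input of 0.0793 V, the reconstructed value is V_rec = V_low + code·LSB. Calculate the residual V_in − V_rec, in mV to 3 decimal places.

LSB = 4.096/2^11 = 2.000 mV.
Scaled input = 39.6500 LSBs, so code = 40.
Reconstructed: 0.08 V.
Error = 0.0793 − 0.08 = -0.0007 V = -0.700 mV.

-0.700 mV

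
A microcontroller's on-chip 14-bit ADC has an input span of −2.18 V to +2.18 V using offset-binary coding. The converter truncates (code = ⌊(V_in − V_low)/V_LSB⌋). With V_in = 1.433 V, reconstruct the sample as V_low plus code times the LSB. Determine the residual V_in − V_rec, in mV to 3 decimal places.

0.246 mV

Step size: 4.36 V ÷ 2^14 = 266.11 µV.
(V_in − V_low)/LSB = (1.433 − (−2.18))/0.000266113 = 13576.9248 → code 13576 (floor).
V_rec = (−2.18) + 13576·0.000266113 = 1.4327539 V.
Difference: 0.000246094 V → 0.246 mV.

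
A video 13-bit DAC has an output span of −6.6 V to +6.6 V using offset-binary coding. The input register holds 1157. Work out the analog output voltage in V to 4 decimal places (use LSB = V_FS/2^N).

-4.7357 V

LSB = 13.2 V / 2^13 = 1.611 mV.
V_out = (−6.6) + 1157 × 0.00161133 V = -4.73569 V.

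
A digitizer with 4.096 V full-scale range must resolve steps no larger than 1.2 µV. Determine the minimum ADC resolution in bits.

22 bits

Number of steps required ≥ 4.096 V / 1.2 µV = 3413333.33.
Need 2^N ≥ 3413333.33; 2^21 = 2097152, 2^22 = 4194304.
Minimum N = 22.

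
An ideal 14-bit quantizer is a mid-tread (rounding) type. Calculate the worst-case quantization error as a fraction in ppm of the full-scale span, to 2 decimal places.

Rounding → worst-case error = ½ LSB = V_FS/2^15, so 1e+06/32768 = 30.5176 ppm of full scale.

30.52 ppm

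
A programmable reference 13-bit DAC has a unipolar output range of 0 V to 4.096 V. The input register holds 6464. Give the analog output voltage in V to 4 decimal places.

3.2320 V

LSB = 4.096 V / 2^13 = 0.500 mV.
V_out = 0 + 6464 × 0.0005 V = 3.232 V.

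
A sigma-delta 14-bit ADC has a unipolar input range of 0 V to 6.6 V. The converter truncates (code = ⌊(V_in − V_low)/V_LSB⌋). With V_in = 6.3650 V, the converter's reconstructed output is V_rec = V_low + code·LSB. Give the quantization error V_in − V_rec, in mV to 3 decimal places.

0.254 mV

Step size: 6.6 V ÷ 2^14 = 402.83 µV.
(6.3650 − 0)/0.000402832 = 15800.6303; ⌊·⌋ gives code 15800.
Reconstructed: 6.3647461 V.
Difference: 0.000253906 V → 0.254 mV.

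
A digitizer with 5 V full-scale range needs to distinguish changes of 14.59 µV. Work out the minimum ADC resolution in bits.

Number of steps required ≥ 5 V / 14.59 µV = 342700.48.
Need 2^N ≥ 342700.48; 2^18 = 262144, 2^19 = 524288.
Minimum N = 19.

19 bits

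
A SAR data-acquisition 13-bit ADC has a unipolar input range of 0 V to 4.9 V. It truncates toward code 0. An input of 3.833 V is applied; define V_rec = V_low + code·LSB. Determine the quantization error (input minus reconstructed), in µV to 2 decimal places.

LSB = 4.9/2^13 = 0.598 mV.
(V_in − V_low)/LSB = (3.833 − 0)/0.000598145 = 6408.1502 → code 6408 (floor).
Reconstructed: 3.8329102 V.
V_in − V_rec = 8.98437e-05 V = 89.84 µV.

89.84 µV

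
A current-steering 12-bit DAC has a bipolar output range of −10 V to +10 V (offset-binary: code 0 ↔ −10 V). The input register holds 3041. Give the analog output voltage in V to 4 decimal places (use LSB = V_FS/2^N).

LSB = 20 V / 2^12 = 4.883 mV.
V_out = (−10) + 3041 × 0.00488281 V = 4.84863 V.

4.8486 V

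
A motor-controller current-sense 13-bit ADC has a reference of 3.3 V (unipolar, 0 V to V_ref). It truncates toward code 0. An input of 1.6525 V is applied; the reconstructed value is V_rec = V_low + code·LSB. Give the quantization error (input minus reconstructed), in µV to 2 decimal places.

83.01 µV

Step size: 3.3 V ÷ 2^13 = 402.83 µV.
Scaled input = 4102.2061 LSBs, so code = 4102.
Reconstructed: 1.652417 V.
V_in − V_rec = 8.30078e-05 V = 83.01 µV.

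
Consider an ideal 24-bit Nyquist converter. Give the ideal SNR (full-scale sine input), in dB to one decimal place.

146.2 dB

SNR ≈ 6.02·N + 1.76 dB = 6.02·24 + 1.76 = 146.24 dB.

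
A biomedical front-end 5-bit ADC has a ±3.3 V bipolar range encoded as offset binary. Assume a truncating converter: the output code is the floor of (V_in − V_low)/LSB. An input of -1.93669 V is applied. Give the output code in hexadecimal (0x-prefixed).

code 0x6 (decimal 6)

LSB = 6.6 V / 32 = 206.250 mV.
Input sits at 6.610 steps above V_low.
Floor → code 6.
In hexadecimal (0x-prefixed): 0x6.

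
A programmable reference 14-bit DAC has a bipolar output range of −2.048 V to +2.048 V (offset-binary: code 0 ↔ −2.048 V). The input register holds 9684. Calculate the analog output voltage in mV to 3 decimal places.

373.000 mV

LSB = 4.096 V / 2^14 = 250.00 µV.
V_out = (−2.048) + 9684 × 0.00025 V = 0.373 V.
= 373.000 mV.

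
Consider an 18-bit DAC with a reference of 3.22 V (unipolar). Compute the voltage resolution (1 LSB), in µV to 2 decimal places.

Full-scale span = 3.22 V.
LSB = 3.22 / 2^18 = 3.22 / 262144 = 1.22833e-05 V = 12.28 µV.

12.28 µV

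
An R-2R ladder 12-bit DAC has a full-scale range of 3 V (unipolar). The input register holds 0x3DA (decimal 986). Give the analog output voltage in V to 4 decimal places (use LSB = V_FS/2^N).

LSB = 3 V / 2^12 = 0.732 mV.
Code 0x3DA = 986 decimal.
V_out = 0 + 986 × 0.000732422 V = 0.722168 V.

0.7222 V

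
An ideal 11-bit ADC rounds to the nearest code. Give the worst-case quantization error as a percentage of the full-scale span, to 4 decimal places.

0.0244 %

Rounding → worst-case error = ½ LSB = V_FS/2^12, so 100/4096 = 0.0244141 % of full scale.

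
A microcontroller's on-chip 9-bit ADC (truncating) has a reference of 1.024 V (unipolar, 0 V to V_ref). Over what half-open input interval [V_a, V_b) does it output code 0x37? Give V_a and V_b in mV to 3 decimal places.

LSB = 1.024/2^9 = 2.000 mV.
Code 0x37 = 55 decimal.
V_a = V_low + 55·LSB = 0.11 V; V_b = V_low + 56·LSB = 0.112 V.

[110.000 mV, 112.000 mV)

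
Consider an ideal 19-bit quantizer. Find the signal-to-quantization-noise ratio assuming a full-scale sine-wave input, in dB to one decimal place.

116.1 dB

SNR ≈ 6.02·N + 1.76 dB = 6.02·19 + 1.76 = 116.14 dB.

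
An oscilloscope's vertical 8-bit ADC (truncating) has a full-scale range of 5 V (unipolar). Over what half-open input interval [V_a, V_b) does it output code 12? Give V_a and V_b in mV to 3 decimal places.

LSB = 5/2^8 = 19.531 mV.
V_a = V_low + 12·LSB = 0.234375 V; V_b = V_low + 13·LSB = 0.253906 V.

[234.375 mV, 253.906 mV)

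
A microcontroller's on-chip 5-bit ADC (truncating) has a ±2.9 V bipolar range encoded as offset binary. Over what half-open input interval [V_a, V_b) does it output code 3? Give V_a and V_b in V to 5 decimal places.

[-2.35625 V, -2.17500 V)

LSB = 5.8/2^5 = 181.250 mV.
V_a = V_low + 3·LSB = -2.35625 V; V_b = V_low + 4·LSB = -2.175 V.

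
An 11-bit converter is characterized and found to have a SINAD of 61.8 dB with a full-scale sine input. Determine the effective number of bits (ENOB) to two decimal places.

9.97 bits

ENOB = (SINAD − 1.76) / 6.02 = (61.8 − 1.76)/6.02 = 9.973.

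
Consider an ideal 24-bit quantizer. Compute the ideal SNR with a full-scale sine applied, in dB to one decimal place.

SNR ≈ 6.02·N + 1.76 dB = 6.02·24 + 1.76 = 146.24 dB.

146.2 dB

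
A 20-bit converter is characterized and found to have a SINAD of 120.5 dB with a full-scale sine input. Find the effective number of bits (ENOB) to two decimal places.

19.72 bits

ENOB = (SINAD − 1.76) / 6.02 = (120.5 − 1.76)/6.02 = 19.724.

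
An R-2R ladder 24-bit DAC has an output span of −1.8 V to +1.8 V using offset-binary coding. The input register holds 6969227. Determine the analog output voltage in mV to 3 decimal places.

LSB = 3.6 V / 2^24 = 0.21 µV.
V_out = (−1.8) + 6969227 × 2.14577e-07 V = -0.304566 V.
= -304.566 mV.

-304.566 mV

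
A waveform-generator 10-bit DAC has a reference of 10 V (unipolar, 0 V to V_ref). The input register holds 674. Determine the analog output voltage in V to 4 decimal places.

LSB = 10 V / 2^10 = 9.766 mV.
V_out = 0 + 674 × 0.00976562 V = 6.58203 V.

6.5820 V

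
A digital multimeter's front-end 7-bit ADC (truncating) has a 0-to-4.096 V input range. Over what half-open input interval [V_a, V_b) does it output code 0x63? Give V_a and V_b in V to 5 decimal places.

LSB = 4.096/2^7 = 32.000 mV.
Code 0x63 = 99 decimal.
V_a = V_low + 99·LSB = 3.168 V; V_b = V_low + 100·LSB = 3.2 V.

[3.16800 V, 3.20000 V)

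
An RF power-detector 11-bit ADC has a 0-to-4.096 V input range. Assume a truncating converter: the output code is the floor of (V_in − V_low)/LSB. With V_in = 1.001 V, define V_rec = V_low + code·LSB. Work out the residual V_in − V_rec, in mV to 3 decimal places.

Step size: 4.096 V ÷ 2^11 = 2.000 mV.
Scaled input = 500.5000 LSBs, so code = 500.
Reconstructed: 1 V.
Error = 1.001 − 1 = 0.001 V = 1.000 mV.

1.000 mV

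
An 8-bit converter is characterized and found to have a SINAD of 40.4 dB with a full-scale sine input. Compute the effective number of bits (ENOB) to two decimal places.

ENOB = (SINAD − 1.76) / 6.02 = (40.4 − 1.76)/6.02 = 6.419.

6.42 bits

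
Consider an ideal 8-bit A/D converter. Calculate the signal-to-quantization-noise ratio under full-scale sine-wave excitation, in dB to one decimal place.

SNR ≈ 6.02·N + 1.76 dB = 6.02·8 + 1.76 = 49.92 dB.

49.9 dB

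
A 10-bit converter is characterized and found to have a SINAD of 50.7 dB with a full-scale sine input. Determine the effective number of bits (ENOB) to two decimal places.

ENOB = (SINAD − 1.76) / 6.02 = (50.7 − 1.76)/6.02 = 8.130.

8.13 bits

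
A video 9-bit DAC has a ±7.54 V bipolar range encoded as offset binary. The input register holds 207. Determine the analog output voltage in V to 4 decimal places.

LSB = 15.08 V / 2^9 = 29.453 mV.
V_out = (−7.54) + 207 × 0.0294531 V = -1.4432 V.

-1.4432 V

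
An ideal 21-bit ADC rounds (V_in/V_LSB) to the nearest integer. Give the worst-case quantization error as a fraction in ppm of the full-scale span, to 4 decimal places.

Rounding → worst-case error = ½ LSB = V_FS/2^22, so 1e+06/4194304 = 0.238419 ppm of full scale.

0.2384 ppm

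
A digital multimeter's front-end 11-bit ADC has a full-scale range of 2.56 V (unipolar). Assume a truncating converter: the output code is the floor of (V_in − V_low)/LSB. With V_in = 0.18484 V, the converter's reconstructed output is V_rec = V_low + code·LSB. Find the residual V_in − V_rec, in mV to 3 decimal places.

1.090 mV

LSB = 2.56/2^11 = 1.250 mV.
(V_in − V_low)/LSB = (0.18484 − 0)/0.00125 = 147.8720 → code 147 (floor).
V_rec = 0 + 147·0.00125 = 0.18375 V.
Difference: 0.00109 V → 1.090 mV.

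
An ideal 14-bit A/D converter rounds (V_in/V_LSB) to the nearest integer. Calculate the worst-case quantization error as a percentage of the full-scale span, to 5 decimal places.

Rounding → worst-case error = ½ LSB = V_FS/2^15, so 100/32768 = 0.00305176 % of full scale.

0.00305 %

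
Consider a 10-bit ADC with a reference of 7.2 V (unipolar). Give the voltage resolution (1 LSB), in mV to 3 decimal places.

7.031 mV

Full-scale span = 7.2 V.
LSB = 7.2 / 2^10 = 7.2 / 1024 = 0.00703125 V = 7.031 mV.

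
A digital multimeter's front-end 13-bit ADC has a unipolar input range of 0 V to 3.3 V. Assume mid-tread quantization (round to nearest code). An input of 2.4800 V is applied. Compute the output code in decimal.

LSB = 3.3 V / 8192 = 402.83 µV.
Input sits at 6156.412 steps above V_low.
Round → code 6156.

code 6156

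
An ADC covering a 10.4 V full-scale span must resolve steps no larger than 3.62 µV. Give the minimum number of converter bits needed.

22 bits

Number of steps required ≥ 10.4 V / 3.62 µV = 2872928.18.
Need 2^N ≥ 2872928.18; 2^21 = 2097152, 2^22 = 4194304.
Minimum N = 22.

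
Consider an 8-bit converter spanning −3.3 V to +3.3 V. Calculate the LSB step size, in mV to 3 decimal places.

Full-scale span = 6.6 V.
LSB = 6.6 / 2^8 = 6.6 / 256 = 0.0257812 V = 25.781 mV.

25.781 mV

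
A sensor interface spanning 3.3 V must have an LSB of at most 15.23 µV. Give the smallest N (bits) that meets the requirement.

18 bits

Number of steps required ≥ 3.3 V / 15.23 µV = 216677.61.
Need 2^N ≥ 216677.61; 2^17 = 131072, 2^18 = 262144.
Minimum N = 18.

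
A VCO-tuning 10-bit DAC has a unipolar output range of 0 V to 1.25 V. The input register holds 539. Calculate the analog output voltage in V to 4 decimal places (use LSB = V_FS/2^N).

LSB = 1.25 V / 2^10 = 1.221 mV.
V_out = 0 + 539 × 0.0012207 V = 0.657959 V.

0.6580 V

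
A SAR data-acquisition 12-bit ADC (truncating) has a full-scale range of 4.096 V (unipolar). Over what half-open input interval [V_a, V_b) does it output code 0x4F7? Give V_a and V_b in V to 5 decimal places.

LSB = 4.096/2^12 = 1.000 mV.
Code 0x4F7 = 1271 decimal.
V_a = V_low + 1271·LSB = 1.271 V; V_b = V_low + 1272·LSB = 1.272 V.

[1.27100 V, 1.27200 V)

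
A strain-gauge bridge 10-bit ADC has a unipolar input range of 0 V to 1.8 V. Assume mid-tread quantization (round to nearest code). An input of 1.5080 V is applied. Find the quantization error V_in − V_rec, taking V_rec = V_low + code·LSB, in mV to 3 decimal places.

-0.203 mV

One LSB is 1.8 V / 1024 = 1.758 mV.
(V_in − V_low)/LSB = (1.5080 − 0)/0.00175781 = 857.8844 → code 858 (round).
Reconstructed: 1.5082031 V.
Error = 1.5080 − 1.5082031 = -0.000203125 V = -0.203 mV.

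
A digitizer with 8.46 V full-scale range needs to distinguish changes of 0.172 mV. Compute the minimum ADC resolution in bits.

16 bits

Number of steps required ≥ 8.46 V / 0.172 mV = 49186.05.
Need 2^N ≥ 49186.05; 2^15 = 32768, 2^16 = 65536.
Minimum N = 16.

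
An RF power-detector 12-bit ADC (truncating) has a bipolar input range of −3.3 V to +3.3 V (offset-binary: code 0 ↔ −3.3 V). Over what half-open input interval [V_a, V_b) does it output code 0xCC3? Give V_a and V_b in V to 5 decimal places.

[1.96421 V, 1.96582 V)

LSB = 6.6/2^12 = 1.611 mV.
Code 0xCC3 = 3267 decimal.
V_a = V_low + 3267·LSB = 1.96421 V; V_b = V_low + 3268·LSB = 1.96582 V.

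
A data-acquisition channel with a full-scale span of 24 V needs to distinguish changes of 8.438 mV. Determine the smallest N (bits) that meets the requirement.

Number of steps required ≥ 24 V / 8.438 mV = 2844.28.
Need 2^N ≥ 2844.28; 2^11 = 2048, 2^12 = 4096.
Minimum N = 12.

12 bits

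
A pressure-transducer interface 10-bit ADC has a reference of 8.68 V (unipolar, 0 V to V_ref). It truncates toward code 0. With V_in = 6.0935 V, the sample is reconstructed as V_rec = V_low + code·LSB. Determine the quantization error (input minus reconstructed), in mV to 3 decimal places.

7.328 mV

Step size: 8.68 V ÷ 2^10 = 8.477 mV.
(6.0935 − 0)/0.00847656 = 718.8645; ⌊·⌋ gives code 718.
V_rec = 0 + 718·0.00847656 = 6.0861719 V.
V_in − V_rec = 0.00732812 V = 7.328 mV.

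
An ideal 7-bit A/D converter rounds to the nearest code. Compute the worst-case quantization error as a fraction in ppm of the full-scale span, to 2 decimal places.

3906.25 ppm

Rounding → worst-case error = ½ LSB = V_FS/2^8, so 1e+06/256 = 3906.25 ppm of full scale.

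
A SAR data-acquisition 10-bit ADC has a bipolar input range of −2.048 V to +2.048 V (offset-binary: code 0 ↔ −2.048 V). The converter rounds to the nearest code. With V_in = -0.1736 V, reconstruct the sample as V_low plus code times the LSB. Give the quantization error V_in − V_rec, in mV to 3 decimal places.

-1.600 mV

LSB = 4.096/2^10 = 4.000 mV.
(V_in − V_low)/LSB = (-0.1736 − (−2.048))/0.004 = 468.6000 → code 469 (round).
V_rec = (−2.048) + 469·0.004 = -0.172 V.
V_in − V_rec = -0.0016 V = -1.600 mV.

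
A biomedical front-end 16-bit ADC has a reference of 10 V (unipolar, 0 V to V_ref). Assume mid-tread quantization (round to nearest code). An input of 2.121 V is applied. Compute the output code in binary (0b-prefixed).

code 0b11011001001100 (decimal 13900)

With 65536 levels over 10 V, one step is 152.59 µV.
(2.121 − 0) / 0.000152588 = 13900.186 LSBs.
So the output code is 13900.
In binary (0b-prefixed): 0b11011001001100.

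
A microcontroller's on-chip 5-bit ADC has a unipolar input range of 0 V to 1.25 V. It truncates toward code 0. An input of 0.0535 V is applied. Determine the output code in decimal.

code 1

Full-scale span = 1.25 V; LSB = 1.25/2^5 = 39.062 mV.
(0.0535 − 0) / 0.0390625 = 1.370 LSBs.
So the output code is 1.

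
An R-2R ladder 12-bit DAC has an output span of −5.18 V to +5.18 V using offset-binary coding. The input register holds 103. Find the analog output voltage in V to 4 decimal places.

LSB = 10.36 V / 2^12 = 2.529 mV.
V_out = (−5.18) + 103 × 0.0025293 V = -4.91948 V.

-4.9195 V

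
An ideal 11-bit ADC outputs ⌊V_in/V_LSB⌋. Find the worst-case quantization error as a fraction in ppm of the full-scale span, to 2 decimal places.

488.28 ppm

Truncating → worst-case error = 1 LSB = V_FS/2^11, so 1e+06/2048 = 488.281 ppm of full scale.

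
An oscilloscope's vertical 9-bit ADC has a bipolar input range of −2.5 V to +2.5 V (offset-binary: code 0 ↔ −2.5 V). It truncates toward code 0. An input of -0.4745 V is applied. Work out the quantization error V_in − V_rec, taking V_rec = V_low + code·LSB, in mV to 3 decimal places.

4.016 mV

One LSB is 5 V / 512 = 9.766 mV.
Scaled input = 207.4112 LSBs, so code = 207.
Code 207 maps back to (−2.5) + 207×0.00976562 V = -0.47851562 V.
Difference: 0.00401563 V → 4.016 mV.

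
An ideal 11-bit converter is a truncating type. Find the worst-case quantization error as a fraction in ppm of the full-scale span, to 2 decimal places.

488.28 ppm

Truncating → worst-case error = 1 LSB = V_FS/2^11, so 1e+06/2048 = 488.281 ppm of full scale.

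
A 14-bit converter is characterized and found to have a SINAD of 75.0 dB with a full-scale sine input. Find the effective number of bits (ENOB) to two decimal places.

12.17 bits

ENOB = (SINAD − 1.76) / 6.02 = (75.0 − 1.76)/6.02 = 12.166.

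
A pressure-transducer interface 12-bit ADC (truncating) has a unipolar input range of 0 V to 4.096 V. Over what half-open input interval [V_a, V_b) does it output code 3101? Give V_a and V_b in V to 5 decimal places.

[3.10100 V, 3.10200 V)

LSB = 4.096/2^12 = 1.000 mV.
V_a = V_low + 3101·LSB = 3.101 V; V_b = V_low + 3102·LSB = 3.102 V.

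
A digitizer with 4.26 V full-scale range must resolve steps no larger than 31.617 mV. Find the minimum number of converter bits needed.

8 bits

Number of steps required ≥ 4.26 V / 31.617 mV = 134.74.
Need 2^N ≥ 134.74; 2^7 = 128, 2^8 = 256.
Minimum N = 8.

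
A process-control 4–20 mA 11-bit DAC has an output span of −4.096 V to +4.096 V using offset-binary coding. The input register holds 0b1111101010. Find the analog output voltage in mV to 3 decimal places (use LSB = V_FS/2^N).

LSB = 8.192 V / 2^11 = 4.000 mV.
Code 0b1111101010 = 1002 decimal.
V_out = (−4.096) + 1002 × 0.004 V = -0.088 V.
= -88.000 mV.

-88.000 mV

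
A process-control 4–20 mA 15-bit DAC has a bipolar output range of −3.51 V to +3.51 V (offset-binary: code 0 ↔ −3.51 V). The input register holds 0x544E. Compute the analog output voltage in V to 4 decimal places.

1.1136 V

LSB = 7.02 V / 2^15 = 214.23 µV.
Code 0x544E = 21582 decimal.
V_out = (−3.51) + 21582 × 0.000214233 V = 1.11359 V.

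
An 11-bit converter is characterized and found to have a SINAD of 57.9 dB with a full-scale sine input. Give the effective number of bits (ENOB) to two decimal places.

9.33 bits

ENOB = (SINAD − 1.76) / 6.02 = (57.9 − 1.76)/6.02 = 9.326.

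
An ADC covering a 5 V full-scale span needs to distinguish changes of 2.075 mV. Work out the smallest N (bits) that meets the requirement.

Number of steps required ≥ 5 V / 2.075 mV = 2409.64.
Need 2^N ≥ 2409.64; 2^11 = 2048, 2^12 = 4096.
Minimum N = 12.

12 bits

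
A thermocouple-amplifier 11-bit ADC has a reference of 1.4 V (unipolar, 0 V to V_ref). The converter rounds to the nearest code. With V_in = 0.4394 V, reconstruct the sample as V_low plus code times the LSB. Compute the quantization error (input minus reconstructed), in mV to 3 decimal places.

-0.151 mV

One LSB is 1.4 V / 2048 = 0.684 mV.
(0.4394 − 0)/0.000683594 = 642.7794; round gives code 643.
Code 643 maps back to 0 + 643×0.000683594 V = 0.43955078 V.
Error = 0.4394 − 0.43955078 = -0.000150781 V = -0.151 mV.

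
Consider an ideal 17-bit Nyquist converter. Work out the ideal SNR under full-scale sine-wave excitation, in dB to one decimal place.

SNR ≈ 6.02·N + 1.76 dB = 6.02·17 + 1.76 = 104.10 dB.

104.1 dB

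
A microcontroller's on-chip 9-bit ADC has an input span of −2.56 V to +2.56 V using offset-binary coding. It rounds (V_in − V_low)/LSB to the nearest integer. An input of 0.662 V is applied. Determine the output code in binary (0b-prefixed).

code 0b101000010 (decimal 322)

Full-scale span = 5.12 V; LSB = 5.12/2^9 = 10.000 mV.
Input sits at 322.200 steps above V_low.
Round → code 322.
In binary (0b-prefixed): 0b101000010.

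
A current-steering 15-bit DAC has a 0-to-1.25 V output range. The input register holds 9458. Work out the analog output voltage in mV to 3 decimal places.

LSB = 1.25 V / 2^15 = 38.15 µV.
V_out = 0 + 9458 × 3.8147e-05 V = 0.360794 V.
= 360.794 mV.

360.794 mV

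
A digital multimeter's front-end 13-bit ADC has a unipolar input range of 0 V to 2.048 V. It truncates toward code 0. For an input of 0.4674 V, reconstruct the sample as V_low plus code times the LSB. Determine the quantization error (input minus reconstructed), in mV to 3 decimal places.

0.150 mV

Step size: 2.048 V ÷ 2^13 = 250.00 µV.
Scaled input = 1869.6000 LSBs, so code = 1869.
Reconstructed: 0.46725 V.
Difference: 0.00015 V → 0.150 mV.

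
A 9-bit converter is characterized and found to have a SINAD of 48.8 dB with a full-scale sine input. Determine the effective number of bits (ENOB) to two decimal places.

7.81 bits

ENOB = (SINAD − 1.76) / 6.02 = (48.8 − 1.76)/6.02 = 7.814.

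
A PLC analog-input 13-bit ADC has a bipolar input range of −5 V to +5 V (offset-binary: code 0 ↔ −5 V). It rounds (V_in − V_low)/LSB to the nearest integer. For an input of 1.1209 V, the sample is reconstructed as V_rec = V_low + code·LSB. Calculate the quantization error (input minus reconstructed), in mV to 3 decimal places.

One LSB is 10 V / 8192 = 1.221 mV.
(1.1209 − (−5))/0.0012207 = 5014.2413; round gives code 5014.
Code 5014 maps back to (−5) + 5014×0.0012207 V = 1.1206055 V.
Difference: 0.000294531 V → 0.295 mV.

0.295 mV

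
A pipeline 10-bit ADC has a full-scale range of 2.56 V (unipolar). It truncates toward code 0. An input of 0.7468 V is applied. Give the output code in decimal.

With 1024 levels over 2.56 V, one step is 2.500 mV.
Input sits at 298.720 steps above V_low.
Floor → code 298.

code 298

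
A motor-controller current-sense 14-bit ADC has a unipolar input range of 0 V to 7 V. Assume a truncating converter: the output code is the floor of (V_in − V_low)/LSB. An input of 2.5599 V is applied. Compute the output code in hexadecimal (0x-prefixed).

With 16384 levels over 7 V, one step is 427.25 µV.
Input sits at 5991.629 steps above V_low.
⌊·⌋(5991.629) = 5991.
In hexadecimal (0x-prefixed): 0x1767.

code 0x1767 (decimal 5991)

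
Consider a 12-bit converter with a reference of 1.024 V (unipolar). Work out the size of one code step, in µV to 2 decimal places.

250.00 µV

Full-scale span = 1.024 V.
LSB = 1.024 / 2^12 = 1.024 / 4096 = 0.00025 V = 250.00 µV.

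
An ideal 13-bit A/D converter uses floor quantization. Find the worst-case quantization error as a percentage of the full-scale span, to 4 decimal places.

Truncating → worst-case error = 1 LSB = V_FS/2^13, so 100/8192 = 0.012207 % of full scale.

0.0122 %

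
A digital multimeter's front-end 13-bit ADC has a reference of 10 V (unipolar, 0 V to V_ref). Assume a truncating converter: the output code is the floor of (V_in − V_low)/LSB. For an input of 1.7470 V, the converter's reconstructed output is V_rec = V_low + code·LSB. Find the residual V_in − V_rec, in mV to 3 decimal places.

0.174 mV

LSB = 10/2^13 = 1.221 mV.
(1.7470 − 0)/0.0012207 = 1431.1424; ⌊·⌋ gives code 1431.
Code 1431 maps back to 0 + 1431×0.0012207 V = 1.7468262 V.
Error = 1.7470 − 1.7468262 = 0.000173828 V = 0.174 mV.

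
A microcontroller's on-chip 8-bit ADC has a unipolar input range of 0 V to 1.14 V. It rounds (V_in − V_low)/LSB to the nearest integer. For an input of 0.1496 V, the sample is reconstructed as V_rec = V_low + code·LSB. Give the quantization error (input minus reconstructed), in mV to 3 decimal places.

Step size: 1.14 V ÷ 2^8 = 4.453 mV.
(V_in − V_low)/LSB = (0.1496 − 0)/0.00445312 = 33.5944 → code 34 (round).
V_rec = 0 + 34·0.00445312 = 0.15140625 V.
Difference: -0.00180625 V → -1.806 mV.

-1.806 mV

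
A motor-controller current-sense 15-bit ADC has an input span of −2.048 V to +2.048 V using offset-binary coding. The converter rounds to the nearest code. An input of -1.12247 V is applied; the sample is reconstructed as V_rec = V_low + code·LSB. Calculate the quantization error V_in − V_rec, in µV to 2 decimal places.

30.00 µV

One LSB is 4.096 V / 32768 = 125.00 µV.
Scaled input = 7404.2400 LSBs, so code = 7404.
Code 7404 maps back to (−2.048) + 7404×0.000125 V = -1.1225 V.
V_in − V_rec = 3e-05 V = 30.00 µV.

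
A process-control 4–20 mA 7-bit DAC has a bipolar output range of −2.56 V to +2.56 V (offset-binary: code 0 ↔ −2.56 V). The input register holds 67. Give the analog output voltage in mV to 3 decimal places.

120.000 mV

LSB = 5.12 V / 2^7 = 40.000 mV.
V_out = (−2.56) + 67 × 0.04 V = 0.12 V.
= 120.000 mV.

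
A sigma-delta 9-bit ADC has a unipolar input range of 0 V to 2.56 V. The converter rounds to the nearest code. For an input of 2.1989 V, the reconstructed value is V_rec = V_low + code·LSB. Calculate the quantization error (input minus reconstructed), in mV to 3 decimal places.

LSB = 2.56/2^9 = 5.000 mV.
(2.1989 − 0)/0.005 = 439.7800; round gives code 440.
V_rec = 0 + 440·0.005 = 2.2 V.
Error = 2.1989 − 2.2 = -0.0011 V = -1.100 mV.

-1.100 mV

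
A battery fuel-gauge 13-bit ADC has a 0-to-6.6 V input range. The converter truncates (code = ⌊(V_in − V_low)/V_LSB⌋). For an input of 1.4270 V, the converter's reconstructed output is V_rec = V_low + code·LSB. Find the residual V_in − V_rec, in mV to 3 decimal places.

0.169 mV

Step size: 6.6 V ÷ 2^13 = 0.806 mV.
(1.4270 − 0)/0.000805664 = 1771.2097; ⌊·⌋ gives code 1771.
V_rec = 0 + 1771·0.000805664 = 1.4268311 V.
Difference: 0.000168945 V → 0.169 mV.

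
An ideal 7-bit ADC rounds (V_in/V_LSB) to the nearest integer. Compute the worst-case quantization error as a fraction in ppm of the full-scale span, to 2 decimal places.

Rounding → worst-case error = ½ LSB = V_FS/2^8, so 1e+06/256 = 3906.25 ppm of full scale.

3906.25 ppm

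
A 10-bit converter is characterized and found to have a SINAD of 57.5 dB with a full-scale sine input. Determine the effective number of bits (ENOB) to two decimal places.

ENOB = (SINAD − 1.76) / 6.02 = (57.5 − 1.76)/6.02 = 9.259.

9.26 bits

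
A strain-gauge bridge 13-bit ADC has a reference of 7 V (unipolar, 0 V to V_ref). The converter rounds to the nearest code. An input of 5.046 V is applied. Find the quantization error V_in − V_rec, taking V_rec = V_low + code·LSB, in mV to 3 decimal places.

0.224 mV

LSB = 7/2^13 = 0.854 mV.
(V_in − V_low)/LSB = (5.046 − 0)/0.000854492 = 5905.2617 → code 5905 (round).
V_rec = 0 + 5905·0.000854492 = 5.0457764 V.
V_in − V_rec = 0.000223633 V = 0.224 mV.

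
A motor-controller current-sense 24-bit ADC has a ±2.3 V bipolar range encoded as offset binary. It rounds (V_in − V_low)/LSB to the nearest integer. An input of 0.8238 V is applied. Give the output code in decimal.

code 11393189

With 16777216 levels over 4.6 V, one step is 0.27 µV.
(0.8238 − (−2.3)) / 2.74181e-07 = 11393188.552 LSBs.
Round → code 11393189.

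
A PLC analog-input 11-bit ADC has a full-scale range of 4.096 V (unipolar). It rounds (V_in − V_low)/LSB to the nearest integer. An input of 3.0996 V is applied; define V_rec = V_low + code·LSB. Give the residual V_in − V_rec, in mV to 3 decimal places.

-0.400 mV

LSB = 4.096/2^11 = 2.000 mV.
(3.0996 − 0)/0.002 = 1549.8000; round gives code 1550.
Reconstructed: 3.1 V.
Difference: -0.0004 V → -0.400 mV.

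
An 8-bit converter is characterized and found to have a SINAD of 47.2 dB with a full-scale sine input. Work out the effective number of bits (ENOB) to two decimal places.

7.55 bits

ENOB = (SINAD − 1.76) / 6.02 = (47.2 − 1.76)/6.02 = 7.548.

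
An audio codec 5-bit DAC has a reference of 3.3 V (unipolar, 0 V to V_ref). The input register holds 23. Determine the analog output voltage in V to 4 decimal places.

2.3719 V

LSB = 3.3 V / 2^5 = 103.125 mV.
V_out = 0 + 23 × 0.103125 V = 2.37188 V.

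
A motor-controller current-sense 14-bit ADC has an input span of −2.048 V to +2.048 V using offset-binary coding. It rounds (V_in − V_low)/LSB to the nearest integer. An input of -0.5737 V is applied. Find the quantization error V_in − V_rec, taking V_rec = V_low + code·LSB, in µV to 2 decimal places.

50.00 µV

One LSB is 4.096 V / 16384 = 250.00 µV.
Scaled input = 5897.2000 LSBs, so code = 5897.
Code 5897 maps back to (−2.048) + 5897×0.00025 V = -0.57375 V.
Difference: 5e-05 V → 50.00 µV.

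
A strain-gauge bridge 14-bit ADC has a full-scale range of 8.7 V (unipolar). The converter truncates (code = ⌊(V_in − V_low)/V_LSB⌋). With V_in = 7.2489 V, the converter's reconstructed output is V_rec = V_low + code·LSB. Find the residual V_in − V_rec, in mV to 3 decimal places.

0.139 mV

One LSB is 8.7 V / 16384 = 0.531 mV.
(V_in − V_low)/LSB = (7.2489 − 0)/0.000531006 = 13651.2618 → code 13651 (floor).
V_rec = 0 + 13651·0.000531006 = 7.248761 V.
Error = 7.2489 − 7.248761 = 0.000139014 V = 0.139 mV.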